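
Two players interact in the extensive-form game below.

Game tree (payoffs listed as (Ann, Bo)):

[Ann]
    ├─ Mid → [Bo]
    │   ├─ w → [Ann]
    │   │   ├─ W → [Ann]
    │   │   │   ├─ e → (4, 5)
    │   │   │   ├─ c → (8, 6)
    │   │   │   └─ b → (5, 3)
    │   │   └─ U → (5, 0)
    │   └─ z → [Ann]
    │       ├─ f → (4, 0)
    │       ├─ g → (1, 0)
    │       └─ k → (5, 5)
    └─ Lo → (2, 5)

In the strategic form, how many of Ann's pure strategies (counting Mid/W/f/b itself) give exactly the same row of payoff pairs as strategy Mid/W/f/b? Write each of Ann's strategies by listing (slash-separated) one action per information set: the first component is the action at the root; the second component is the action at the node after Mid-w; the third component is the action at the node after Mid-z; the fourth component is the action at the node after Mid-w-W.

Row for Mid/W/f/b (columns w, z): (5,3) (4,0).
Every one of Ann's information sets is on the play path for some reply by Bo when Ann follows Mid/W/f/b.
Changing the action at any of them therefore changes at least one column, so only Mid/W/f/b itself gives this row.

1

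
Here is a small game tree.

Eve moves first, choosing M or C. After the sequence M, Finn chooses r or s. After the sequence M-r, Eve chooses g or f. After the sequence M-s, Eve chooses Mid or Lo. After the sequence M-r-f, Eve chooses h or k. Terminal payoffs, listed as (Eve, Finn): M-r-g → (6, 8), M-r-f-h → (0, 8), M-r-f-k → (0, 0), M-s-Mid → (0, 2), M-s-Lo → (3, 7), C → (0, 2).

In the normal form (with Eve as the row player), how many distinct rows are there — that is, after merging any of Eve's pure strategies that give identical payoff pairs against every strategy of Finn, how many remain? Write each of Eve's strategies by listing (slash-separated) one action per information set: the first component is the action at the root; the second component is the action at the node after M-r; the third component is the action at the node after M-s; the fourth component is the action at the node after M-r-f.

7

Eve has 16 pure strategies: M/g/Mid/h, M/g/Mid/k, M/g/Lo/h, M/g/Lo/k, M/f/Mid/h, M/f/Mid/k, M/f/Lo/h, M/f/Lo/k, C/g/Mid/h, C/g/Mid/k, C/g/Lo/h, C/g/Lo/k, C/f/Mid/h, C/f/Mid/k, C/f/Lo/h, C/f/Lo/k. Columns: r, s.
{M/g/Mid/h, M/g/Mid/k} → row (6,8) (0,2)
{M/g/Lo/h, M/g/Lo/k} → row (6,8) (3,7)
{M/f/Mid/h} → row (0,8) (0,2)
{M/f/Mid/k} → row (0,0) (0,2)
{M/f/Lo/h} → row (0,8) (3,7)
{M/f/Lo/k} → row (0,0) (3,7)
{C/g/Mid/h, C/g/Mid/k, C/g/Lo/h, C/g/Lo/k, C/f/Mid/h, C/f/Mid/k, C/f/Lo/h, C/f/Lo/k} → row (0,2) (0,2)
That's 7 distinct rows out of 16 strategies.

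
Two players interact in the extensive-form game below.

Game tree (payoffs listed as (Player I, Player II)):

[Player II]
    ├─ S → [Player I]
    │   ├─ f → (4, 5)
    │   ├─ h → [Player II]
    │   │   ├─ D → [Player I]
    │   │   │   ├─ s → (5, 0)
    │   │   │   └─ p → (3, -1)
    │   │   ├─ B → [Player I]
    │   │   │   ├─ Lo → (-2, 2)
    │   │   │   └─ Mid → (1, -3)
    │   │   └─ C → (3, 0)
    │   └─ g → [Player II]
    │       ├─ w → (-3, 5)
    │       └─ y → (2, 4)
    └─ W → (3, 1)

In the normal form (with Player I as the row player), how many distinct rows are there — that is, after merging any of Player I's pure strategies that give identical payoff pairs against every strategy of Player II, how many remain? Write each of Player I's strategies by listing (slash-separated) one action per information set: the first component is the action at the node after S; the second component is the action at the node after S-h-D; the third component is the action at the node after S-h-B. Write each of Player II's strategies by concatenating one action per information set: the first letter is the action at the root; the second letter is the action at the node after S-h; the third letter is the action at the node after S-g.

Player I has 12 pure strategies: f/s/Lo, f/s/Mid, f/p/Lo, f/p/Mid, h/s/Lo, h/s/Mid, h/p/Lo, h/p/Mid, g/s/Lo, g/s/Mid, g/p/Lo, g/p/Mid. Columns: SDw, SDy, SBw, SBy, SCw, SCy, WDw, WDy, WBw, WBy, WCw, WCy.
{f/s/Lo, f/s/Mid, f/p/Lo, f/p/Mid} → row (4,5) (4,5) (4,5) (4,5) (4,5) (4,5) (3,1) (3,1) (3,1) (3,1) (3,1) (3,1)
{h/s/Lo} → row (5,0) (5,0) (-2,2) (-2,2) (3,0) (3,0) (3,1) (3,1) (3,1) (3,1) (3,1) (3,1)
{h/s/Mid} → row (5,0) (5,0) (1,-3) (1,-3) (3,0) (3,0) (3,1) (3,1) (3,1) (3,1) (3,1) (3,1)
{h/p/Lo} → row (3,-1) (3,-1) (-2,2) (-2,2) (3,0) (3,0) (3,1) (3,1) (3,1) (3,1) (3,1) (3,1)
{h/p/Mid} → row (3,-1) (3,-1) (1,-3) (1,-3) (3,0) (3,0) (3,1) (3,1) (3,1) (3,1) (3,1) (3,1)
{g/s/Lo, g/s/Mid, g/p/Lo, g/p/Mid} → row (-3,5) (2,4) (-3,5) (2,4) (-3,5) (2,4) (3,1) (3,1) (3,1) (3,1) (3,1) (3,1)
That's 6 distinct rows out of 12 strategies.

6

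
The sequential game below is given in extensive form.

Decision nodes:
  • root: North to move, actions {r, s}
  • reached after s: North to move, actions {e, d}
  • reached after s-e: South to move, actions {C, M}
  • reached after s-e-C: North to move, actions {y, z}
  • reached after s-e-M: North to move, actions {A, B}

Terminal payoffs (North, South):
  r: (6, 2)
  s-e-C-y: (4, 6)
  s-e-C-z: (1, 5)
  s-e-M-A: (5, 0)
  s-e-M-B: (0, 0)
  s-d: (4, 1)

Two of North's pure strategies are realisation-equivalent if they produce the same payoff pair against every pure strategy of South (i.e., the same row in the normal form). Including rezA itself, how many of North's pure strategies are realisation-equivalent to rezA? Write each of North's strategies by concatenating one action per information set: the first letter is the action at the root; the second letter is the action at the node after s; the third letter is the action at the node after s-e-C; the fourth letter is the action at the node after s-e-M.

Row for rezA (columns C, M): (6,2) (6,2).
Under rezA, North's choice at the node after s and at the node after s-e-C and at the node after s-e-M can never be reached regardless of what South does, so varying those choices leaves every outcome unchanged.
Holding the reachable choices fixed and varying the unreachable ones freely already gives 2 × 2 × 2 = 8 equivalent strategies.
No other strategy reproduces this row, so those 8 are the full class: reyA, reyB, rezA, rezB, rdyA, rdyB, rdzA, rdzB.

8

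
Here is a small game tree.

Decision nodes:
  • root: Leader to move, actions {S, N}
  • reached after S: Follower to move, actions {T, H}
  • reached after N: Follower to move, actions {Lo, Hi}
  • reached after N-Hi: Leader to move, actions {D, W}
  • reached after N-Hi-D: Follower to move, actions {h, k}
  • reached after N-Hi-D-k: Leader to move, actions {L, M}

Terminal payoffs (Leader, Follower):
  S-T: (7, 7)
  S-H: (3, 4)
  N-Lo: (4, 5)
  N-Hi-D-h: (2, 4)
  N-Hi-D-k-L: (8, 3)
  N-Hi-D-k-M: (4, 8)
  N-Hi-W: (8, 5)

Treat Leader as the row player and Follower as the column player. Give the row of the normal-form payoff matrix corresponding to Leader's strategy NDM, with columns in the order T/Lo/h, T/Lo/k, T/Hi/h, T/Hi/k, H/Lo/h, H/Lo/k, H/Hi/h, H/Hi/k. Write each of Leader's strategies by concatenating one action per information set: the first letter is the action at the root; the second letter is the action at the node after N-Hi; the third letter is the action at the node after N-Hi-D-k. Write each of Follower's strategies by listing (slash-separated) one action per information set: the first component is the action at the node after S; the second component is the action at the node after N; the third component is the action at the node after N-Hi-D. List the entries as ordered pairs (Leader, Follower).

vs T/Lo/h: Leader plays N → Follower plays Lo at [N] → (4, 5)
vs T/Lo/k: Leader plays N → Follower plays Lo at [N] → (4, 5)
vs T/Hi/h: Leader plays N → Follower plays Hi at [N] → Leader plays D at [N-Hi] → Follower plays h at [N-Hi-D] → (2, 4)
vs T/Hi/k: Leader plays N → Follower plays Hi at [N] → Leader plays D at [N-Hi] → Follower plays k at [N-Hi-D] → Leader plays M at [N-Hi-D-k] → (4, 8)
vs H/Lo/h: Leader plays N → Follower plays Lo at [N] → (4, 5)
vs H/Lo/k: Leader plays N → Follower plays Lo at [N] → (4, 5)
vs H/Hi/h: Leader plays N → Follower plays Hi at [N] → Leader plays D at [N-Hi] → Follower plays h at [N-Hi-D] → (2, 4)
vs H/Hi/k: Leader plays N → Follower plays Hi at [N] → Leader plays D at [N-Hi] → Follower plays k at [N-Hi-D] → Leader plays M at [N-Hi-D-k] → (4, 8)

(4,5) (4,5) (2,4) (4,8) (4,5) (4,5) (2,4) (4,8)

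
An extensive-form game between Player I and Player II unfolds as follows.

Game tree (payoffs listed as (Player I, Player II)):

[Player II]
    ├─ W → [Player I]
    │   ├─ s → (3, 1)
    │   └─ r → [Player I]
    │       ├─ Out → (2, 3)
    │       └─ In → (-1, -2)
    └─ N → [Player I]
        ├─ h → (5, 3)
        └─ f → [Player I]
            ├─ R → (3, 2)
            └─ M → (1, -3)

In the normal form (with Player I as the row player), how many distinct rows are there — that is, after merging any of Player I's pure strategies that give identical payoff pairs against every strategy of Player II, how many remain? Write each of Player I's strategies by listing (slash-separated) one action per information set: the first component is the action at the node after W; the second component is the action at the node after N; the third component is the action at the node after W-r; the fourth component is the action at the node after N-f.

Player I has 16 pure strategies: s/h/Out/R, s/h/Out/M, s/h/In/R, s/h/In/M, s/f/Out/R, s/f/Out/M, s/f/In/R, s/f/In/M, r/h/Out/R, r/h/Out/M, r/h/In/R, r/h/In/M, r/f/Out/R, r/f/Out/M, r/f/In/R, r/f/In/M. Columns: W, N.
{s/h/Out/R, s/h/Out/M, s/h/In/R, s/h/In/M} → row (3,1) (5,3)
{s/f/Out/R, s/f/In/R} → row (3,1) (3,2)
{s/f/Out/M, s/f/In/M} → row (3,1) (1,-3)
{r/h/Out/R, r/h/Out/M} → row (2,3) (5,3)
{r/h/In/R, r/h/In/M} → row (-1,-2) (5,3)
{r/f/Out/R} → row (2,3) (3,2)
{r/f/Out/M} → row (2,3) (1,-3)
{r/f/In/R} → row (-1,-2) (3,2)
{r/f/In/M} → row (-1,-2) (1,-3)
That's 9 distinct rows out of 16 strategies.

9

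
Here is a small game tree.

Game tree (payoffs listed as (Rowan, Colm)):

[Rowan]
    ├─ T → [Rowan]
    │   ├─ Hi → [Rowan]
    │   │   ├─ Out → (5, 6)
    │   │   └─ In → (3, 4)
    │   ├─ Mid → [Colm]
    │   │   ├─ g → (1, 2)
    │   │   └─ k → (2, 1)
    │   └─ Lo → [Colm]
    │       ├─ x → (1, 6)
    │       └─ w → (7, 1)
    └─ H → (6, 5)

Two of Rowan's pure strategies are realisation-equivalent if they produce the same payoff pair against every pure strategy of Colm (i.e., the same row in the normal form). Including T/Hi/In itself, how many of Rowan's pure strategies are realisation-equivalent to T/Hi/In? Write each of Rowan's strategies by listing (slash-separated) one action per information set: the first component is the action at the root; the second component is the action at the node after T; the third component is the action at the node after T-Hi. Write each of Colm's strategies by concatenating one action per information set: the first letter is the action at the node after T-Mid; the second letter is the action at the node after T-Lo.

1

Row for T/Hi/In (columns gx, gw, kx, kw): (3,4) (3,4) (3,4) (3,4).
Every one of Rowan's information sets is on the play path for some reply by Colm when Rowan follows T/Hi/In.
Changing the action at any of them therefore changes at least one column, so only T/Hi/In itself gives this row.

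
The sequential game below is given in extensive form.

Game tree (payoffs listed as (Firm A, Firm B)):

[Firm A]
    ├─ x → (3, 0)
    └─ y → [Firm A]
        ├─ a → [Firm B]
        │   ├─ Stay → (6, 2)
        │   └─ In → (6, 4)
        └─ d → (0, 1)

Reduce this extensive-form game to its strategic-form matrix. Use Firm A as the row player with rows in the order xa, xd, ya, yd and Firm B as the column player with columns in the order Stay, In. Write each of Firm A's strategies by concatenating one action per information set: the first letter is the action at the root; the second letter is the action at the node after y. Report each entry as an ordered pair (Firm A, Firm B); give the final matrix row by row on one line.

         Stay       In
  xa    (3,0)    (3,0)
  xd    (3,0)    (3,0)
  ya    (6,2)    (6,4)
  yd    (0,1)    (0,1)

xa: (3,0) (3,0) | xd: (3,0) (3,0) | ya: (6,2) (6,4) | yd: (0,1) (0,1)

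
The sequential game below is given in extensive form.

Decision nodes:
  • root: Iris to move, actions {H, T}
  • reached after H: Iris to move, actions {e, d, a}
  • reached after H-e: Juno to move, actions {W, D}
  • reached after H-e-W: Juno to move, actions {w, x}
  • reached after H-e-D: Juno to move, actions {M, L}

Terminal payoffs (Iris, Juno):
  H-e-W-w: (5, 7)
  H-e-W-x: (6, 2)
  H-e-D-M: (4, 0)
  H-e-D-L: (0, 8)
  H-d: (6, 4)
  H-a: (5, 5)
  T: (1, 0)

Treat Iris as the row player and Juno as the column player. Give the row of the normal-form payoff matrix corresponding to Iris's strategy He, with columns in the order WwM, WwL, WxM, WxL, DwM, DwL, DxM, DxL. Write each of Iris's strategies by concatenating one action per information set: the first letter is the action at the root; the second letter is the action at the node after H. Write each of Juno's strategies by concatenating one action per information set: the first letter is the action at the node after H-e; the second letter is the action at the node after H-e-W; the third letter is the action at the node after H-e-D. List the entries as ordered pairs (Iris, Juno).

vs WwM: Iris plays H → Iris plays e at [H] → Juno plays W at [H-e] → Juno plays w at [H-e-W] → (5, 7)
vs WwL: Iris plays H → Iris plays e at [H] → Juno plays W at [H-e] → Juno plays w at [H-e-W] → (5, 7)
vs WxM: Iris plays H → Iris plays e at [H] → Juno plays W at [H-e] → Juno plays x at [H-e-W] → (6, 2)
vs WxL: Iris plays H → Iris plays e at [H] → Juno plays W at [H-e] → Juno plays x at [H-e-W] → (6, 2)
vs DwM: Iris plays H → Iris plays e at [H] → Juno plays D at [H-e] → Juno plays M at [H-e-D] → (4, 0)
vs DwL: Iris plays H → Iris plays e at [H] → Juno plays D at [H-e] → Juno plays L at [H-e-D] → (0, 8)
vs DxM: Iris plays H → Iris plays e at [H] → Juno plays D at [H-e] → Juno plays M at [H-e-D] → (4, 0)
vs DxL: Iris plays H → Iris plays e at [H] → Juno plays D at [H-e] → Juno plays L at [H-e-D] → (0, 8)

(5,7) (5,7) (6,2) (6,2) (4,0) (0,8) (4,0) (0,8)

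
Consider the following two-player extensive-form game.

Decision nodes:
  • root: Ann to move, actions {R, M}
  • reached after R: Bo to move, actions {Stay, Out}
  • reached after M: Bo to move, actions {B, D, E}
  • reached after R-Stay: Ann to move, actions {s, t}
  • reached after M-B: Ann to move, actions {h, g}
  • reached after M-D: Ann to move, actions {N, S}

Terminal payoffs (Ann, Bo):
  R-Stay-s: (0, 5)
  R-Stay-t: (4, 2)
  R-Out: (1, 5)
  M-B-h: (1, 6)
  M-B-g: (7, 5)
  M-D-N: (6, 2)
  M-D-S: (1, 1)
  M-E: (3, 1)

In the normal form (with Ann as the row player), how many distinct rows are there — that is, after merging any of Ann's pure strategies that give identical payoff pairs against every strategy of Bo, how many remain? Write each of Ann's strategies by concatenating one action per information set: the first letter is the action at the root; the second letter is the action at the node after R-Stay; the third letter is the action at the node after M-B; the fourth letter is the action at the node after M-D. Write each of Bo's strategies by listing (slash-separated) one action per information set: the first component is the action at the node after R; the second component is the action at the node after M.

Ann has 16 pure strategies: RshN, RshS, RsgN, RsgS, RthN, RthS, RtgN, RtgS, MshN, MshS, MsgN, MsgS, MthN, MthS, MtgN, MtgS. Columns: Stay/B, Stay/D, Stay/E, Out/B, Out/D, Out/E.
{RshN, RshS, RsgN, RsgS} → row (0,5) (0,5) (0,5) (1,5) (1,5) (1,5)
{RthN, RthS, RtgN, RtgS} → row (4,2) (4,2) (4,2) (1,5) (1,5) (1,5)
{MshN, MthN} → row (1,6) (6,2) (3,1) (1,6) (6,2) (3,1)
{MshS, MthS} → row (1,6) (1,1) (3,1) (1,6) (1,1) (3,1)
{MsgN, MtgN} → row (7,5) (6,2) (3,1) (7,5) (6,2) (3,1)
{MsgS, MtgS} → row (7,5) (1,1) (3,1) (7,5) (1,1) (3,1)
That's 6 distinct rows out of 16 strategies.

6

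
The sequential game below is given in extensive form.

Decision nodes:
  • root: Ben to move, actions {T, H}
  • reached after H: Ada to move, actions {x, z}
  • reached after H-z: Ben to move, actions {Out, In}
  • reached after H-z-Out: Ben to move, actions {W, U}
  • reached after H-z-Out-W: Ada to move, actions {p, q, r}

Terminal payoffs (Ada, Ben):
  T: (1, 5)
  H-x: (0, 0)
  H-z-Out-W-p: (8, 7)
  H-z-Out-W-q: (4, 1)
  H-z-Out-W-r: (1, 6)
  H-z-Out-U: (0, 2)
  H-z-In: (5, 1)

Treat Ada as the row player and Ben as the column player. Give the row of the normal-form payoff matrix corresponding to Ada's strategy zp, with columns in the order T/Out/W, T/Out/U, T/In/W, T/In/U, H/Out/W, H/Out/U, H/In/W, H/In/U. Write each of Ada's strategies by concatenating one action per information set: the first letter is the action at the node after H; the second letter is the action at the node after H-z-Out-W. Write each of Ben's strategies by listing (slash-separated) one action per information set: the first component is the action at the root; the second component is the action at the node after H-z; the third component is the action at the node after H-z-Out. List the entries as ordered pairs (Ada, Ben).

(1,5) (1,5) (1,5) (1,5) (8,7) (0,2) (5,1) (5,1)

vs T/Out/W: Ben plays T → (1, 5)
vs T/Out/U: Ben plays T → (1, 5)
vs T/In/W: Ben plays T → (1, 5)
vs T/In/U: Ben plays T → (1, 5)
vs H/Out/W: Ben plays H → Ada plays z at [H] → Ben plays Out at [H-z] → Ben plays W at [H-z-Out] → Ada plays p at [H-z-Out-W] → (8, 7)
vs H/Out/U: Ben plays H → Ada plays z at [H] → Ben plays Out at [H-z] → Ben plays U at [H-z-Out] → (0, 2)
vs H/In/W: Ben plays H → Ada plays z at [H] → Ben plays In at [H-z] → (5, 1)
vs H/In/U: Ben plays H → Ada plays z at [H] → Ben plays In at [H-z] → (5, 1)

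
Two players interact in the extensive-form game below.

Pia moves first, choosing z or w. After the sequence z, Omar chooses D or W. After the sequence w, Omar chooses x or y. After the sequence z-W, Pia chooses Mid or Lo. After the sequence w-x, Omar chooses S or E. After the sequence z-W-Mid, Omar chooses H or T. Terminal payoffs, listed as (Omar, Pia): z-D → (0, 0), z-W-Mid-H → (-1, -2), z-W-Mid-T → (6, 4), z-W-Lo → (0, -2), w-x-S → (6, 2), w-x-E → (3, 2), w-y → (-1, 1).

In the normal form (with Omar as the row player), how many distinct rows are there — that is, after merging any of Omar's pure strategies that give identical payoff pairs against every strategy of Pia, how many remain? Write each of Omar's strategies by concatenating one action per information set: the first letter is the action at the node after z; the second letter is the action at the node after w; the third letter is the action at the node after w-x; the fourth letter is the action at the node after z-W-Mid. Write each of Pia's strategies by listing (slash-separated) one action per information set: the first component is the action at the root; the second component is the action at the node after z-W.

Omar has 16 pure strategies: DxSH, DxST, DxEH, DxET, DySH, DyST, DyEH, DyET, WxSH, WxST, WxEH, WxET, WySH, WyST, WyEH, WyET. Columns: z/Mid, z/Lo, w/Mid, w/Lo.
{DxSH, DxST} → row (0,0) (0,0) (6,2) (6,2)
{DxEH, DxET} → row (0,0) (0,0) (3,2) (3,2)
{DySH, DyST, DyEH, DyET} → row (0,0) (0,0) (-1,1) (-1,1)
{WxSH} → row (-1,-2) (0,-2) (6,2) (6,2)
{WxST} → row (6,4) (0,-2) (6,2) (6,2)
{WxEH} → row (-1,-2) (0,-2) (3,2) (3,2)
{WxET} → row (6,4) (0,-2) (3,2) (3,2)
{WySH, WyEH} → row (-1,-2) (0,-2) (-1,1) (-1,1)
{WyST, WyET} → row (6,4) (0,-2) (-1,1) (-1,1)
That's 9 distinct rows out of 16 strategies.

9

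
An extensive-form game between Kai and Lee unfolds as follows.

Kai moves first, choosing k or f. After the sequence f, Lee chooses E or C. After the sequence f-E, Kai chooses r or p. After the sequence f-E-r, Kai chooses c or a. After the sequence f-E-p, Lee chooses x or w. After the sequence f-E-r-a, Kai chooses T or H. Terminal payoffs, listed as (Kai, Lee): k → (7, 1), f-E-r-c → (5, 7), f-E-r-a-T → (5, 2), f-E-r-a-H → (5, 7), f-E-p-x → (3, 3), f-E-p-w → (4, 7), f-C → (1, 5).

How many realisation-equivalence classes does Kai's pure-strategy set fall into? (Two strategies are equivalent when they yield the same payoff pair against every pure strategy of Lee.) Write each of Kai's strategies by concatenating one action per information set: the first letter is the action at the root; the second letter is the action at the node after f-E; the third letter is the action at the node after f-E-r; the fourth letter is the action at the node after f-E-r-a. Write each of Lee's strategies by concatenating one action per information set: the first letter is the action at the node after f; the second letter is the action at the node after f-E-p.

Kai has 16 pure strategies: krcT, krcH, kraT, kraH, kpcT, kpcH, kpaT, kpaH, frcT, frcH, fraT, fraH, fpcT, fpcH, fpaT, fpaH. Columns: Ex, Ew, Cx, Cw.
{krcT, krcH, kraT, kraH, kpcT, kpcH, kpaT, kpaH} → row (7,1) (7,1) (7,1) (7,1)
{frcT, frcH, fraH} → row (5,7) (5,7) (1,5) (1,5)
{fraT} → row (5,2) (5,2) (1,5) (1,5)
{fpcT, fpcH, fpaT, fpaH} → row (3,3) (4,7) (1,5) (1,5)
That's 4 distinct rows out of 16 strategies.

4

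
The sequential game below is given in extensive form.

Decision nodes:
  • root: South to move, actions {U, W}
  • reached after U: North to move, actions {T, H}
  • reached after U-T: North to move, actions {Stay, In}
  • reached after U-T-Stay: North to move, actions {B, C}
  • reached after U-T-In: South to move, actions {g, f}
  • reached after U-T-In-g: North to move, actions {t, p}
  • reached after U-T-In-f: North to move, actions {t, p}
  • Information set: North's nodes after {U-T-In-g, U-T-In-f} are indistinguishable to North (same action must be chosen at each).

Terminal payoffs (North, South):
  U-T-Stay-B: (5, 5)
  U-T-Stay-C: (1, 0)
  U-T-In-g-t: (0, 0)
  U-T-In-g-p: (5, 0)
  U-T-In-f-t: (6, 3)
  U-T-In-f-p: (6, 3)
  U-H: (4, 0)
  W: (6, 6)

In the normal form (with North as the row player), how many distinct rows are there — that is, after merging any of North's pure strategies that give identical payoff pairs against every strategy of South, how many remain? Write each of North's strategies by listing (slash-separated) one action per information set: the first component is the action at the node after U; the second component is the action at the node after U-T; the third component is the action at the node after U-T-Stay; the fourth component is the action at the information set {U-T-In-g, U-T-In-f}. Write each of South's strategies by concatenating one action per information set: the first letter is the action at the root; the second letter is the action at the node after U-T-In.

North has 16 pure strategies: T/Stay/B/t, T/Stay/B/p, T/Stay/C/t, T/Stay/C/p, T/In/B/t, T/In/B/p, T/In/C/t, T/In/C/p, H/Stay/B/t, H/Stay/B/p, H/Stay/C/t, H/Stay/C/p, H/In/B/t, H/In/B/p, H/In/C/t, H/In/C/p. Columns: Ug, Uf, Wg, Wf.
{T/Stay/B/t, T/Stay/B/p} → row (5,5) (5,5) (6,6) (6,6)
{T/Stay/C/t, T/Stay/C/p} → row (1,0) (1,0) (6,6) (6,6)
{T/In/B/t, T/In/C/t} → row (0,0) (6,3) (6,6) (6,6)
{T/In/B/p, T/In/C/p} → row (5,0) (6,3) (6,6) (6,6)
{H/Stay/B/t, H/Stay/B/p, H/Stay/C/t, H/Stay/C/p, H/In/B/t, H/In/B/p, H/In/C/t, H/In/C/p} → row (4,0) (4,0) (6,6) (6,6)
That's 5 distinct rows out of 16 strategies.

5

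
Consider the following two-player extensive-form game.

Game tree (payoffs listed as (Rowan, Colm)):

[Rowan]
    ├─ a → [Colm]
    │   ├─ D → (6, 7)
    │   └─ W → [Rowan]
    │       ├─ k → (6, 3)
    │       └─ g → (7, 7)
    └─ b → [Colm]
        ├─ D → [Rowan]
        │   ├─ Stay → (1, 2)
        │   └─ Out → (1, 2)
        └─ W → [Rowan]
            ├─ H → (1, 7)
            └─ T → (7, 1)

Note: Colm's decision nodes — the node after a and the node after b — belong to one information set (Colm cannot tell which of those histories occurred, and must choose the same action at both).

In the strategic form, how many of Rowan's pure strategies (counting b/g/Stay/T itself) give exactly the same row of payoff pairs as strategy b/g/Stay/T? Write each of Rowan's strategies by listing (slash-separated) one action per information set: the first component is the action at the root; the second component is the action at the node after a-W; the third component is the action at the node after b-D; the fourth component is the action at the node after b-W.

Row for b/g/Stay/T (columns D, W): (1,2) (7,1).
Under b/g/Stay/T, Rowan's choice at the node after a-W can never be reached regardless of what Colm does, so varying those choices leaves every outcome unchanged.
Holding the reachable choices fixed and varying the unreachable one freely already gives 2 equivalent strategies.
Checking the remaining rows, b/k/Out/T, b/g/Out/T also happen to give the same payoffs in every column, bringing the total to 4: b/k/Stay/T, b/k/Out/T, b/g/Stay/T, b/g/Out/T.

4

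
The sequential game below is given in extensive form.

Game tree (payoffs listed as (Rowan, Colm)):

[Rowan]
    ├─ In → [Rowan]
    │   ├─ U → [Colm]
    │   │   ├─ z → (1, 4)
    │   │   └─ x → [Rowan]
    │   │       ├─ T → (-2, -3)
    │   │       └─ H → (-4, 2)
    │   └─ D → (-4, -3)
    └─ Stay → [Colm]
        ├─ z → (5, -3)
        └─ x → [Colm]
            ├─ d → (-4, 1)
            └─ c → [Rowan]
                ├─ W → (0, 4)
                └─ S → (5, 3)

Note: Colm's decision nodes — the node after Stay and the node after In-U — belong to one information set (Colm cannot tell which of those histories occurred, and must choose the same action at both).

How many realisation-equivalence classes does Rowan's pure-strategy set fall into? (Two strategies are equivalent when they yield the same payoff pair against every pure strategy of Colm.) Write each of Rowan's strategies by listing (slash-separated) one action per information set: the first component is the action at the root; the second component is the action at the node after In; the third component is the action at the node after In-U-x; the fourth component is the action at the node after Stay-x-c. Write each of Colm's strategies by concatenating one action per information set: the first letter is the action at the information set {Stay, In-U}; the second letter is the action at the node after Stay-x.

Rowan has 16 pure strategies: In/U/T/W, In/U/T/S, In/U/H/W, In/U/H/S, In/D/T/W, In/D/T/S, In/D/H/W, In/D/H/S, Stay/U/T/W, Stay/U/T/S, Stay/U/H/W, Stay/U/H/S, Stay/D/T/W, Stay/D/T/S, Stay/D/H/W, Stay/D/H/S. Columns: zd, zc, xd, xc.
{In/U/T/W, In/U/T/S} → row (1,4) (1,4) (-2,-3) (-2,-3)
{In/U/H/W, In/U/H/S} → row (1,4) (1,4) (-4,2) (-4,2)
{In/D/T/W, In/D/T/S, In/D/H/W, In/D/H/S} → row (-4,-3) (-4,-3) (-4,-3) (-4,-3)
{Stay/U/T/W, Stay/U/H/W, Stay/D/T/W, Stay/D/H/W} → row (5,-3) (5,-3) (-4,1) (0,4)
{Stay/U/T/S, Stay/U/H/S, Stay/D/T/S, Stay/D/H/S} → row (5,-3) (5,-3) (-4,1) (5,3)
That's 5 distinct rows out of 16 strategies.

5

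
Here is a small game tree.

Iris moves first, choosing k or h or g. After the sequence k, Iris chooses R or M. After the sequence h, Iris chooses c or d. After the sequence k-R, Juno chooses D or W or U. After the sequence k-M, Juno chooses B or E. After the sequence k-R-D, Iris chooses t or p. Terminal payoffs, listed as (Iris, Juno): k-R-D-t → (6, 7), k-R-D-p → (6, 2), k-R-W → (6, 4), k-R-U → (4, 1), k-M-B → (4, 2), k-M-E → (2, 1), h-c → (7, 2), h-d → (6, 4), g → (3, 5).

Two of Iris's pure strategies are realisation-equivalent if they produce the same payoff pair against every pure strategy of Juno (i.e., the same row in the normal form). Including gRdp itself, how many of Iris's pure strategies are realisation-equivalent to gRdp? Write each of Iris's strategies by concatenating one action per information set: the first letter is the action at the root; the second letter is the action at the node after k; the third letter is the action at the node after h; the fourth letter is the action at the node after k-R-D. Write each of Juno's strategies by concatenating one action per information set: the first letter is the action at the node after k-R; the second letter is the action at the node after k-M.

Row for gRdp (columns DB, DE, WB, WE, UB, UE): (3,5) (3,5) (3,5) (3,5) (3,5) (3,5).
Under gRdp, Iris's choice at the node after k and at the node after h and at the node after k-R-D can never be reached regardless of what Juno does, so varying those choices leaves every outcome unchanged.
Holding the reachable choices fixed and varying the unreachable ones freely already gives 2 × 2 × 2 = 8 equivalent strategies.
No other strategy reproduces this row, so those 8 are the full class: gRct, gRcp, gRdt, gRdp, gMct, gMcp, gMdt, gMdp.

8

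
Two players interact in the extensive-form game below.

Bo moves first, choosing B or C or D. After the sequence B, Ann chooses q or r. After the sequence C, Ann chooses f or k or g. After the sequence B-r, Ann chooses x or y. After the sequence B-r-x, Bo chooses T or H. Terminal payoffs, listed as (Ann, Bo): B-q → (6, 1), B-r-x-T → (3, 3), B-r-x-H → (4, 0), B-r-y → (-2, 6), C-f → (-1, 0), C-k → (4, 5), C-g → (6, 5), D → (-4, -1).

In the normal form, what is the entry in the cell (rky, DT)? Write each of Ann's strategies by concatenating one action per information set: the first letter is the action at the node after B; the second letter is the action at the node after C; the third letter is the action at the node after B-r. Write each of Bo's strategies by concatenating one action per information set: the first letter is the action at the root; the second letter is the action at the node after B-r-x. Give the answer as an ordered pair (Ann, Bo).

Trace the play path from the root:
  Bo plays D
→ terminal payoff (-4, -1).
(Ann's choice at the node after B is never reached on this path, so it doesn't affect the outcome.)

(-4, -1)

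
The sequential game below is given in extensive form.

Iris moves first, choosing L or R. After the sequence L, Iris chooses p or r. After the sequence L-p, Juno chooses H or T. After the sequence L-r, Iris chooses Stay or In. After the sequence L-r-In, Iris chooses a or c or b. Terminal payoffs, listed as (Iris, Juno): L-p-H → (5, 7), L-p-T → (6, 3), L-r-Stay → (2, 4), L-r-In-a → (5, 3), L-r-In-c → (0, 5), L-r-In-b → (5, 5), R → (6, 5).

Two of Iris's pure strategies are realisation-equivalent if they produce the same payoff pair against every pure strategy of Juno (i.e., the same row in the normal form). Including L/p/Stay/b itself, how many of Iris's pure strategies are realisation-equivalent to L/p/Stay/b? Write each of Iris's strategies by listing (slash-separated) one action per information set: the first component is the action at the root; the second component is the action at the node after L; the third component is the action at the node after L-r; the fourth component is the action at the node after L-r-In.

6

Row for L/p/Stay/b (columns H, T): (5,7) (6,3).
Under L/p/Stay/b, Iris's choice at the node after L-r and at the node after L-r-In can never be reached regardless of what Juno does, so varying those choices leaves every outcome unchanged.
Holding the reachable choices fixed and varying the unreachable ones freely already gives 2 × 3 = 6 equivalent strategies.
No other strategy reproduces this row, so those 6 are the full class: L/p/Stay/a, L/p/Stay/c, L/p/Stay/b, L/p/In/a, L/p/In/c, L/p/In/b.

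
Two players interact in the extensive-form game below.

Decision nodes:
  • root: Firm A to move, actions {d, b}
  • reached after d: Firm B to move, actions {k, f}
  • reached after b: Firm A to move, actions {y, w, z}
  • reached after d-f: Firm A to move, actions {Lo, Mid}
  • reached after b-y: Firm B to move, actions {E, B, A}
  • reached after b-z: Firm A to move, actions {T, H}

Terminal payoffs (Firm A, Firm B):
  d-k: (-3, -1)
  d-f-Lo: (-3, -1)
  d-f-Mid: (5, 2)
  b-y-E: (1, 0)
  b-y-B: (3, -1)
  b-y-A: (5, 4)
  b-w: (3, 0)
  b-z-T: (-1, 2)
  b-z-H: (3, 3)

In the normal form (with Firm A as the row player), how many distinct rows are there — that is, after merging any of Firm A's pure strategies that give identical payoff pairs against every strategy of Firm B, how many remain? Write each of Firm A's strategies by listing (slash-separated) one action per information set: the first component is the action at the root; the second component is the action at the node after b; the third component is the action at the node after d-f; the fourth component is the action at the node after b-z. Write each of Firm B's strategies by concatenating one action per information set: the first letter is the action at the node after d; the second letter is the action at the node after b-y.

6

Firm A has 24 pure strategies: d/y/Lo/T, d/y/Lo/H, d/y/Mid/T, d/y/Mid/H, d/w/Lo/T, d/w/Lo/H, d/w/Mid/T, d/w/Mid/H, d/z/Lo/T, d/z/Lo/H, d/z/Mid/T, d/z/Mid/H, b/y/Lo/T, b/y/Lo/H, b/y/Mid/T, b/y/Mid/H, b/w/Lo/T, b/w/Lo/H, b/w/Mid/T, b/w/Mid/H, b/z/Lo/T, b/z/Lo/H, b/z/Mid/T, b/z/Mid/H. Columns: kE, kB, kA, fE, fB, fA.
{d/y/Lo/T, d/y/Lo/H, d/w/Lo/T, d/w/Lo/H, d/z/Lo/T, d/z/Lo/H} → row (-3,-1) (-3,-1) (-3,-1) (-3,-1) (-3,-1) (-3,-1)
{d/y/Mid/T, d/y/Mid/H, d/w/Mid/T, d/w/Mid/H, d/z/Mid/T, d/z/Mid/H} → row (-3,-1) (-3,-1) (-3,-1) (5,2) (5,2) (5,2)
{b/y/Lo/T, b/y/Lo/H, b/y/Mid/T, b/y/Mid/H} → row (1,0) (3,-1) (5,4) (1,0) (3,-1) (5,4)
{b/w/Lo/T, b/w/Lo/H, b/w/Mid/T, b/w/Mid/H} → row (3,0) (3,0) (3,0) (3,0) (3,0) (3,0)
{b/z/Lo/T, b/z/Mid/T} → row (-1,2) (-1,2) (-1,2) (-1,2) (-1,2) (-1,2)
{b/z/Lo/H, b/z/Mid/H} → row (3,3) (3,3) (3,3) (3,3) (3,3) (3,3)
That's 6 distinct rows out of 24 strategies.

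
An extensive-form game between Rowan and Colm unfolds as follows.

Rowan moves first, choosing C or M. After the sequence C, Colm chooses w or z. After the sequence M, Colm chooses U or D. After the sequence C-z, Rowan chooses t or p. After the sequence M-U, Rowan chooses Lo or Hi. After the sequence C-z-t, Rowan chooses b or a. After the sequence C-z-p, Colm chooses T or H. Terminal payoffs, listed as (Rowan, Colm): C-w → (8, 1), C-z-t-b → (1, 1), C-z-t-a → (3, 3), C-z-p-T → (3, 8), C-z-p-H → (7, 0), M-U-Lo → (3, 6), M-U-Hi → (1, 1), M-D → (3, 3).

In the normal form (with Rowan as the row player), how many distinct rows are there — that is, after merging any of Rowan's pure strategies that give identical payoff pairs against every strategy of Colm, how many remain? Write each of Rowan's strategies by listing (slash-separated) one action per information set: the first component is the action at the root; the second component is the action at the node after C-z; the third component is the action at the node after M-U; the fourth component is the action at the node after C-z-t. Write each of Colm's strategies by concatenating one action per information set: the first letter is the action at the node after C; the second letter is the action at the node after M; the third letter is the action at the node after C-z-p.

5

Rowan has 16 pure strategies: C/t/Lo/b, C/t/Lo/a, C/t/Hi/b, C/t/Hi/a, C/p/Lo/b, C/p/Lo/a, C/p/Hi/b, C/p/Hi/a, M/t/Lo/b, M/t/Lo/a, M/t/Hi/b, M/t/Hi/a, M/p/Lo/b, M/p/Lo/a, M/p/Hi/b, M/p/Hi/a. Columns: wUT, wUH, wDT, wDH, zUT, zUH, zDT, zDH.
{C/t/Lo/b, C/t/Hi/b} → row (8,1) (8,1) (8,1) (8,1) (1,1) (1,1) (1,1) (1,1)
{C/t/Lo/a, C/t/Hi/a} → row (8,1) (8,1) (8,1) (8,1) (3,3) (3,3) (3,3) (3,3)
{C/p/Lo/b, C/p/Lo/a, C/p/Hi/b, C/p/Hi/a} → row (8,1) (8,1) (8,1) (8,1) (3,8) (7,0) (3,8) (7,0)
{M/t/Lo/b, M/t/Lo/a, M/p/Lo/b, M/p/Lo/a} → row (3,6) (3,6) (3,3) (3,3) (3,6) (3,6) (3,3) (3,3)
{M/t/Hi/b, M/t/Hi/a, M/p/Hi/b, M/p/Hi/a} → row (1,1) (1,1) (3,3) (3,3) (1,1) (1,1) (3,3) (3,3)
That's 5 distinct rows out of 16 strategies.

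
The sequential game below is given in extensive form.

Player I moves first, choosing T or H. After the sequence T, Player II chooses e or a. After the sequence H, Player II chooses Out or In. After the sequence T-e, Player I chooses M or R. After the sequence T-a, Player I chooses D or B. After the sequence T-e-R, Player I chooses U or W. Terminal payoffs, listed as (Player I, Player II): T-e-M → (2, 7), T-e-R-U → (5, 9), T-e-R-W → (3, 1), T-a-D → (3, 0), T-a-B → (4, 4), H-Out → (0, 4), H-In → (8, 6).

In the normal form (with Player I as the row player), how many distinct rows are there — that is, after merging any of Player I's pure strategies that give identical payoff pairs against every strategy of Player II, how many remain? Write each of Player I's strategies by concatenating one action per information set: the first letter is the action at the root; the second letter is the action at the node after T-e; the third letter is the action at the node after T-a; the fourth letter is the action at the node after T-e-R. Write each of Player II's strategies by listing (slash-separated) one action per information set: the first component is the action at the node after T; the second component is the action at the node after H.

7

Player I has 16 pure strategies: TMDU, TMDW, TMBU, TMBW, TRDU, TRDW, TRBU, TRBW, HMDU, HMDW, HMBU, HMBW, HRDU, HRDW, HRBU, HRBW. Columns: e/Out, e/In, a/Out, a/In.
{TMDU, TMDW} → row (2,7) (2,7) (3,0) (3,0)
{TMBU, TMBW} → row (2,7) (2,7) (4,4) (4,4)
{TRDU} → row (5,9) (5,9) (3,0) (3,0)
{TRDW} → row (3,1) (3,1) (3,0) (3,0)
{TRBU} → row (5,9) (5,9) (4,4) (4,4)
{TRBW} → row (3,1) (3,1) (4,4) (4,4)
{HMDU, HMDW, HMBU, HMBW, HRDU, HRDW, HRBU, HRBW} → row (0,4) (8,6) (0,4) (8,6)
That's 7 distinct rows out of 16 strategies.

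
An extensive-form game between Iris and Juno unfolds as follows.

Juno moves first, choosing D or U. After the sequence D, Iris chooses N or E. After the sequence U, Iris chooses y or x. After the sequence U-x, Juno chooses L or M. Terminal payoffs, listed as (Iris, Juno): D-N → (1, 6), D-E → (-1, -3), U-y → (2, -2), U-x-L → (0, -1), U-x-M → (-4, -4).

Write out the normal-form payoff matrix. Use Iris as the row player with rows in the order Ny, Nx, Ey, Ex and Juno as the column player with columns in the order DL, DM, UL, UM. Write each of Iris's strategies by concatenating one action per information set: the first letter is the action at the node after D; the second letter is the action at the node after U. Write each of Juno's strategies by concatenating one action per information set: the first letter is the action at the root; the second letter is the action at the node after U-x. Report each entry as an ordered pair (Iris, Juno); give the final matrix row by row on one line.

Ny: (1,6) (1,6) (2,-2) (2,-2) | Nx: (1,6) (1,6) (0,-1) (-4,-4) | Ey: (-1,-3) (-1,-3) (2,-2) (2,-2) | Ex: (-1,-3) (-1,-3) (0,-1) (-4,-4)

Row Ny: DL→(1,6), DM→(1,6), UL→(2,-2), UM→(2,-2)
Row Nx: DL→(1,6), DM→(1,6), UL→(0,-1), UM→(-4,-4)
Row Ey: DL→(-1,-3), DM→(-1,-3), UL→(2,-2), UM→(2,-2)
Row Ex: DL→(-1,-3), DM→(-1,-3), UL→(0,-1), UM→(-4,-4)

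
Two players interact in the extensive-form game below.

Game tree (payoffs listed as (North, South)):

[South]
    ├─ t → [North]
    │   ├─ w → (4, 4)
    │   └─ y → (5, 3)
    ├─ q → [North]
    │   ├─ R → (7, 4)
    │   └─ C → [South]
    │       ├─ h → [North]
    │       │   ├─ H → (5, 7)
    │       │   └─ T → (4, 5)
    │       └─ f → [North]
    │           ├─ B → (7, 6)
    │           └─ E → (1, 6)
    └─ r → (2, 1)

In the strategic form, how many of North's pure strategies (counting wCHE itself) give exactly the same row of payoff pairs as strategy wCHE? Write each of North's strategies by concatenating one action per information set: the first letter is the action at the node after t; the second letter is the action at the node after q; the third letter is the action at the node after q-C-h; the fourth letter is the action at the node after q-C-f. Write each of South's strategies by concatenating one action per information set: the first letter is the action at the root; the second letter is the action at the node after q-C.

1

Row for wCHE (columns th, tf, qh, qf, rh, rf): (4,4) (4,4) (5,7) (1,6) (2,1) (2,1).
Every one of North's information sets is on the play path for some reply by South when North follows wCHE.
Changing the action at any of them therefore changes at least one column, so only wCHE itself gives this row.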